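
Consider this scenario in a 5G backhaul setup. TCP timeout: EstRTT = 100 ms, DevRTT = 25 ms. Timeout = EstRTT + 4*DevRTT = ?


Given: EstRTT = 100 ms, DevRTT = 25 ms
Timeout = EstRTT + 4 * DevRTT
4 * DevRTT = 4 * 25 = 100
Timeout = 100 + 100 = 200 ms

200


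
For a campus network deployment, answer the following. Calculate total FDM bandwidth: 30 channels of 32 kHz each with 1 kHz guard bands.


Given: 30 channels, 32 kHz each, guard = 1 kHz
Channel bandwidth = 30 * 32 = 960 kHz
Guard bands = 29 gaps * 1 kHz = 29 kHz
Total = 960 + 29 = 989 kHz

989


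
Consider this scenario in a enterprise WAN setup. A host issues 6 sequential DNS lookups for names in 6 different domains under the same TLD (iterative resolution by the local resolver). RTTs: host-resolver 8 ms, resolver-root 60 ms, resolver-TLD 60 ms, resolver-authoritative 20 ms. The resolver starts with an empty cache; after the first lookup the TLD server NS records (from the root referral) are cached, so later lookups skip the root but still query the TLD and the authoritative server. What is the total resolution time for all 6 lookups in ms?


Lookup 1 (cold cache): local + root + TLD + auth = 8 + 60 + 60 + 20 = 148 ms
Lookups 2..6 (TLD NS cached -> skip root; new domain -> still ask TLD and auth): local + TLD + auth = 8 + 60 + 20 = 88 ms each
Remaining 5 lookups: 5 * 88 = 440 ms
Total = 148 + 440 = 588 ms

588


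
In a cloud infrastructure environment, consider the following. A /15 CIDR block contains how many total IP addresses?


Given: CIDR prefix /15
Host bits = 32 - 15 = 17
Total addresses = 2^17 = 131072

131072


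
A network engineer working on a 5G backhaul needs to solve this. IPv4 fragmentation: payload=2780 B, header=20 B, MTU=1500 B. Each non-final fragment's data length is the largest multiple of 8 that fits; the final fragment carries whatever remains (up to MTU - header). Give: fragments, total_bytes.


Max data per non-final fragment = floor((MTU - header)/8)*8 = floor((1500 - 20)/8)*8 = floor(1480/8)*8 = 1480 B
Final fragment needs no 8-byte alignment: it can carry up to MTU - header = 1480 B
Non-final fragments needed = ceil((payload - 1480) / 1480) = ceil(1300/1480) = ceil(0.8784) = 1
Number of fragments = 1 + 1 = 2
Fragment sizes (data): 1 * 1480 B + 1300 B (last, 1300 <= 1480 OK)
Total bytes sent = payload + n_frags * header = 2780 + 2*20 = 2780 + 40 = 2820 B

2, 2820


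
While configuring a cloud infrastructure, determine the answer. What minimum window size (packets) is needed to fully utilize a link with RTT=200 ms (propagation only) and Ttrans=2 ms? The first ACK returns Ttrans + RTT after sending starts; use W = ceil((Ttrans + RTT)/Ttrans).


Given: Ttrans = 2 ms, RTT = 200 ms (= 2 * Tprop, Tprop = 100 ms)
Time until first ACK returns = Ttrans + RTT = 2 + 200 = 202 ms
Need W * Ttrans >= Ttrans + RTT  ->  W >= (Ttrans + RTT) / Ttrans
(Ttrans + RTT) / Ttrans = 202 / 2 = 101
W_min = ceil(101) = 101

101


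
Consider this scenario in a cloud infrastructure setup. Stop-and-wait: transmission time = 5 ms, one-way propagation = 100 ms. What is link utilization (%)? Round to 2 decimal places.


Given: Ttrans = 5 ms, Tprop = 100 ms
RTT = 2 * Tprop = 2 * 100 = 200 ms
U = Ttrans / (Ttrans + RTT)
U = 5 / (5 + 200)
U = 5 / 205 = 0.02439
U% = 2.44%

2.44


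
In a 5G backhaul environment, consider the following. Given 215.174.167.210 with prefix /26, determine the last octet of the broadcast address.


Given: IP = 215.174.167.210, prefix = /26
Host bits = 32 - 26 = 6
Network last octet = 210 AND mask = 192
Host part size = 2^6 - 1 = 63
Broadcast last octet = 192 OR 63 = 255

255


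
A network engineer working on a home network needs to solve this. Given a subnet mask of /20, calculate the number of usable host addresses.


Given: subnet mask /20
Host bits = 32 - 20 = 12
Total addresses = 2^12 = 4096
Usable hosts = 4096 - 2 (network + broadcast) = 4094

4094


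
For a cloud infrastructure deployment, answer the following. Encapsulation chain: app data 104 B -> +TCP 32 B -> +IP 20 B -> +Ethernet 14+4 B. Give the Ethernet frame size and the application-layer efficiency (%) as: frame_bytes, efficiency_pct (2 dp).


TCP segment = 104 + 32 = 136 B
IP packet = 136 + 20 = 156 B
Ethernet frame = 156 + 14 + 4 = 174 B
Efficiency = app / frame = 104 / 174 = 0.597701 = 59.7701% -> 59.77% (2 dp)

174, 59.77


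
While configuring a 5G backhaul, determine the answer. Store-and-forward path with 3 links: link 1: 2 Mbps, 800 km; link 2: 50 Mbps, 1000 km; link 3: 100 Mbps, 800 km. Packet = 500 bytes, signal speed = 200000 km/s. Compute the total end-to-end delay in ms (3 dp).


Packet = 500 bytes = 4000 bits. Store-and-forward: sum (t_trans + t_prop) per link.
Link 1: t_trans = 4000/(2*10^6) s = 2.0000 ms; t_prop = 800/200000 s = 4.0000 ms; subtotal = 6.0000 ms
Link 2: t_trans = 4000/(50*10^6) s = 0.0800 ms; t_prop = 1000/200000 s = 5.0000 ms; subtotal = 5.0800 ms
Link 3: t_trans = 4000/(100*10^6) s = 0.0400 ms; t_prop = 800/200000 s = 4.0000 ms; subtotal = 4.0400 ms
End-to-end = 6.0000 + 5.0800 + 4.0400 = 15.1200 ms -> 15.120 ms (3 dp)

15.120


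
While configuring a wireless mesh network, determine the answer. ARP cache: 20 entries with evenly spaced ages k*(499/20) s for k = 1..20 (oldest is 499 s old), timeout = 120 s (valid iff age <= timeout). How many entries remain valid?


Ages are k * 499/20 s for k = 1..20 (spacing = 24.9500 s).
Entry k is valid iff k * 499/20 <= 120 iff k <= 20 * 120 / 499 = 4.8096
n_valid = floor(4.8096) = 4
(n_stale = 20 - 4 = 16)

4


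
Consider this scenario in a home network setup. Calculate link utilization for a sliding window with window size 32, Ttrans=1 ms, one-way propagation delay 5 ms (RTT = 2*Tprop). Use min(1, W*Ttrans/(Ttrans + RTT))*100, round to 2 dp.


Given: W = 32, Ttrans = 1 ms, RTT = 10 ms (= 2 * Tprop, Tprop = 5 ms)
Cycle time = Ttrans + RTT = 1 + 10 = 11 ms (first packet sent until its ACK returns)
W * Ttrans = 32 * 1 = 32 ms of sending per cycle
W * Ttrans / (Ttrans + RTT) = 32 / 11 = 2.909091
U = min(1, 2.909091) = 1.000000
U% = 100.00%

100.00


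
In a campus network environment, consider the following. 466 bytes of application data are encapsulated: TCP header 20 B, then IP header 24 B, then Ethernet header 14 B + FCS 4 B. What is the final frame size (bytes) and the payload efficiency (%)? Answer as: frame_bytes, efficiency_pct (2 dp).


TCP segment = 466 + 20 = 486 B
IP packet = 486 + 24 = 510 B
Ethernet frame = 510 + 14 + 4 = 528 B
Efficiency = app / frame = 466 / 528 = 0.882576 = 88.2576% -> 88.26% (2 dp)

528, 88.26


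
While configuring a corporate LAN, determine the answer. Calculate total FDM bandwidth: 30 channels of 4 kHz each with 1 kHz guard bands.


Given: 30 channels, 4 kHz each, guard = 1 kHz
Channel bandwidth = 30 * 4 = 120 kHz
Guard bands = 29 gaps * 1 kHz = 29 kHz
Total = 120 + 29 = 149 kHz

149


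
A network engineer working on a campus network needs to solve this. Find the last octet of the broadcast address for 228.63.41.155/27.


Given: IP = 228.63.41.155, prefix = /27
Host bits = 32 - 27 = 5
Network last octet = 155 AND mask = 128
Host part size = 2^5 - 1 = 31
Broadcast last octet = 128 OR 31 = 159

159


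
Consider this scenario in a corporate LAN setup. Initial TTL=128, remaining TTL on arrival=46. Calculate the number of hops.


Given: initial TTL = 128, received TTL = 46
Hops = initial TTL - received TTL
Hops = 128 - 46 = 82

82


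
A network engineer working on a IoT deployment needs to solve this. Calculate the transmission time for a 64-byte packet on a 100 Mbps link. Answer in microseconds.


Given: packet = 64 bytes, bandwidth = 100 Mbps
Packet in bits = 64 * 8 = 512 bits
Bandwidth = 100 * 10^6 = 100000000 bps
Time = 512 / 100000000 seconds
Time in us = 512 * 10^6 / 100000000 = 5.12

5.12


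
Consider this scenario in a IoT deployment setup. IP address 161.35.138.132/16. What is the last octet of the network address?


Given: IP = 161.35.138.132, prefix = /16
Subnet mask = 255.255.0.0
Last octet of IP: 132
Last octet of mask: 0
Network last octet = 132 AND 0 = 0

0


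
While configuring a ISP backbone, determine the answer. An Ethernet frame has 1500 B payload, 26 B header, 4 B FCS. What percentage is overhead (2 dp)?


Given: payload = 1500 B, header = 26 B, trailer = 4 B
Overhead bytes = header + trailer = 26 + 4 = 30
Total frame = payload + overhead = 1500 + 30 = 1530
Overhead % = 30 / 1530 * 100 = 1.9608% -> 1.96% (2 dp)

1.96


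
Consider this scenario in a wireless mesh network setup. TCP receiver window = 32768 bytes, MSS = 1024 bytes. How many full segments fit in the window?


Given: RWND = 32768 bytes, MSS = 1024 bytes
Full segments = floor(RWND / MSS)
Full segments = floor(32768 / 1024)
Full segments = floor(32.0) = 32

32


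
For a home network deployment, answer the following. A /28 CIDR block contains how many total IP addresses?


Given: CIDR prefix /28
Host bits = 32 - 28 = 4
Total addresses = 2^4 = 16

16


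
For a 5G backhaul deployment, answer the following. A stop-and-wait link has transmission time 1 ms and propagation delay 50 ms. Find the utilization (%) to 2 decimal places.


Given: Ttrans = 1 ms, Tprop = 50 ms
RTT = 2 * Tprop = 2 * 50 = 100 ms
U = Ttrans / (Ttrans + RTT)
U = 1 / (1 + 100)
U = 1 / 101 = 0.009901
U% = 0.99%

0.99


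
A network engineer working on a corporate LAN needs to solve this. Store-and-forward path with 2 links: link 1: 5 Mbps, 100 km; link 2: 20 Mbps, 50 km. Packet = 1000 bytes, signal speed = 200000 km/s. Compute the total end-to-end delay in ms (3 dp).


Packet = 1000 bytes = 8000 bits. Store-and-forward: sum (t_trans + t_prop) per link.
Link 1: t_trans = 8000/(5*10^6) s = 1.6000 ms; t_prop = 100/200000 s = 0.5000 ms; subtotal = 2.1000 ms
Link 2: t_trans = 8000/(20*10^6) s = 0.4000 ms; t_prop = 50/200000 s = 0.2500 ms; subtotal = 0.6500 ms
End-to-end = 2.1000 + 0.6500 = 2.7500 ms -> 2.750 ms (3 dp)

2.750


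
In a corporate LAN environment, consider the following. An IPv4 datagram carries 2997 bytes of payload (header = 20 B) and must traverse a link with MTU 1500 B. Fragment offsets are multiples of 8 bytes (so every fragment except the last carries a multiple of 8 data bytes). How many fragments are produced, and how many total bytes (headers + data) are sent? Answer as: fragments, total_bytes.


Max data per non-final fragment = floor((MTU - header)/8)*8 = floor((1500 - 20)/8)*8 = floor(1480/8)*8 = 1480 B
Final fragment needs no 8-byte alignment: it can carry up to MTU - header = 1480 B
Non-final fragments needed = ceil((payload - 1480) / 1480) = ceil(1517/1480) = ceil(1.0250) = 2
Number of fragments = 2 + 1 = 3
Fragment sizes (data): 2 * 1480 B + 37 B (last, 37 <= 1480 OK)
Total bytes sent = payload + n_frags * header = 2997 + 3*20 = 2997 + 60 = 3057 B

3, 3057


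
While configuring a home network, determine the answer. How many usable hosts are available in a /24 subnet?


Given: subnet mask /24
Host bits = 32 - 24 = 8
Total addresses = 2^8 = 256
Usable hosts = 256 - 2 (network + broadcast) = 254

254


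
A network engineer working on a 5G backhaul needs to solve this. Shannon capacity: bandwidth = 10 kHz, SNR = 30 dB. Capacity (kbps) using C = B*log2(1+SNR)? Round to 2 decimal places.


Given: B = 10 kHz, SNR = 30 dB
SNR linear = 10^(30/10) = 1000
1 + SNR = 1001
log2(1001) = 9.9672262588
C = 10 * 1000 * 9.9672262588 = 99672.2626 bps
C = 99.672263 kbps -> 99.67 kbps (2 dp)

99.67


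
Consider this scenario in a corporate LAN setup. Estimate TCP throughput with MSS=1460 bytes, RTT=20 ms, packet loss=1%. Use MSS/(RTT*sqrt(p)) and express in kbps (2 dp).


Given: MSS = 1460 bytes, RTT = 20 ms, loss = 1%
RTT in seconds = 20 / 1000 = 0.02
Loss rate = 1% = 0.01
sqrt(loss) = sqrt(0.01) = 0.1
Throughput (bytes/s) = 1460 / (0.02 * 0.1) = 730000.0000
Throughput (kbps) = 730000.0000 * 8 / 1000 = 5840.000000 -> 5840.00 kbps (2 dp)

5840.00


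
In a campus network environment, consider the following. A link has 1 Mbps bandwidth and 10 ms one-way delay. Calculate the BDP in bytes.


Given: bandwidth = 1 Mbps, delay = 10 ms
BDP in bits = 1 * 10^6 * 10 / 1000
BDP in bits = 10000
BDP in bytes = 10000 / 8 = 1250

1250


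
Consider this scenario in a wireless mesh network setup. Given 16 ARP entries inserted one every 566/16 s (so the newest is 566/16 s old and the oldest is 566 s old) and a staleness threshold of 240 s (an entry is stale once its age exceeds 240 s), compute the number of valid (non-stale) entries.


Ages are k * 566/16 s for k = 1..16 (spacing = 35.3750 s).
Entry k is valid iff k * 566/16 <= 240 iff k <= 16 * 240 / 566 = 6.7845
n_valid = floor(6.7845) = 6
(n_stale = 16 - 6 = 10)

6


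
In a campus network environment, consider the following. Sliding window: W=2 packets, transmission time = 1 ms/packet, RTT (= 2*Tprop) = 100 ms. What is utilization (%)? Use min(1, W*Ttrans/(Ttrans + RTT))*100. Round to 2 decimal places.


Given: W = 2, Ttrans = 1 ms, RTT = 100 ms (= 2 * Tprop, Tprop = 50 ms)
Cycle time = Ttrans + RTT = 1 + 100 = 101 ms (first packet sent until its ACK returns)
W * Ttrans = 2 * 1 = 2 ms of sending per cycle
W * Ttrans / (Ttrans + RTT) = 2 / 101 = 0.019802
U = min(1, 0.019802) = 0.019802
U% = 1.98%

1.98


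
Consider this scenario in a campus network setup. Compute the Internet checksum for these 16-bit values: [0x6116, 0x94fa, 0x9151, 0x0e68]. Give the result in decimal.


Given words: [0x6116, 0x94fa, 0x9151, 0x0e68]
Step 1: Sum all words
Raw sum = 24854 + 38138 + 37201 + 3688 = 103881
Step 2: Fold carry: (38345 + 1) = 38346
One's complement = ~38346 & 0xFFFF = 27189

27189


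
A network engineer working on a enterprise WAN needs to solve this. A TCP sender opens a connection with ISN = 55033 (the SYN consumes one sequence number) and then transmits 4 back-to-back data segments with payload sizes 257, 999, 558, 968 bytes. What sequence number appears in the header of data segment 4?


The SYN occupies sequence number ISN = 55033, so the first data byte is ISN + 1 = 55034.
SEQ of data segment i = (ISN + 1) + sum of payload sizes of segments 1..i-1.
Segment 1: SEQ = 55034, payload = 257 bytes
Segment 2: SEQ = 55291, payload = 999 bytes
Segment 3: SEQ = 56290, payload = 558 bytes
Segment 4: SEQ = 56848, payload = 968 bytes
SEQ of segment 4 = 55034 + 257 + 999 + 558 = 56848

56848


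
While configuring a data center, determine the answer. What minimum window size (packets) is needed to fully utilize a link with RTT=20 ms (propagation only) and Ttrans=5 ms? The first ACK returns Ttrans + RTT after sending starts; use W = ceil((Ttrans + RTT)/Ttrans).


Given: Ttrans = 5 ms, RTT = 20 ms (= 2 * Tprop, Tprop = 10 ms)
Time until first ACK returns = Ttrans + RTT = 5 + 20 = 25 ms
Need W * Ttrans >= Ttrans + RTT  ->  W >= (Ttrans + RTT) / Ttrans
(Ttrans + RTT) / Ttrans = 25 / 5 = 5
W_min = ceil(5) = 5

5


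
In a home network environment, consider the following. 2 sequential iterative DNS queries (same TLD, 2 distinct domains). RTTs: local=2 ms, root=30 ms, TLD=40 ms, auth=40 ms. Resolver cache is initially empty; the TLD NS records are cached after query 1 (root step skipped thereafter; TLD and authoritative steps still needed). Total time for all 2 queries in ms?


Lookup 1 (cold cache): local + root + TLD + auth = 2 + 30 + 40 + 40 = 112 ms
Lookups 2..2 (TLD NS cached -> skip root; new domain -> still ask TLD and auth): local + TLD + auth = 2 + 40 + 40 = 82 ms each
Remaining 1 lookups: 1 * 82 = 82 ms
Total = 112 + 82 = 194 ms

194


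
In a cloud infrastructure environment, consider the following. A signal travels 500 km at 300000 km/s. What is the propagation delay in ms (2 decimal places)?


Given: distance = 500 km, speed = 300000 km/s
Delay = distance / speed = 500 / 300000 seconds
Delay in ms = 500 * 1000 / 300000
Delay = 1.6667 ms
Rounded to 2 dp = 1.67 ms

1.67


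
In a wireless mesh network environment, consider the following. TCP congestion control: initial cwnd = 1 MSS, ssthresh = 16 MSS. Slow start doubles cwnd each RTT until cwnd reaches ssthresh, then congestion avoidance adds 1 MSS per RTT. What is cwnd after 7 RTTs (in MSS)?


RTT 0: cwnd = 1 MSS (initial)
RTT 1: cwnd = 2 MSS (slow start, doubled)
RTT 2: cwnd = 4 MSS (slow start, doubled)
RTT 3: cwnd = 8 MSS (slow start, doubled)
RTT 4: cwnd = 16 MSS (slow start, doubled)
RTT 5: cwnd = 17 MSS (congestion avoidance, +1)
RTT 6: cwnd = 18 MSS (congestion avoidance, +1)
RTT 7: cwnd = 19 MSS (congestion avoidance, +1)

19


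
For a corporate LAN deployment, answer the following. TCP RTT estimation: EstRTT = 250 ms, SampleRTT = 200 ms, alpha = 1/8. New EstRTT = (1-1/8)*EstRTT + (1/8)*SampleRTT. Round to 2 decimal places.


Given: EstRTT = 250 ms, SampleRTT = 200 ms, alpha = 1/8
New EstRTT = (1 - alpha) * EstRTT + alpha * SampleRTT
(7/8) * 250 = 218.75
(1/8) * 200 = 25
New EstRTT = 218.75 + 25 = 243.75 ms -> 243.75 ms (2 dp)

243.75


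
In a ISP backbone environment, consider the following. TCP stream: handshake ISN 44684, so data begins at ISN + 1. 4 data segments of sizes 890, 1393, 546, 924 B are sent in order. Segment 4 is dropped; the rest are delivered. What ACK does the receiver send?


SYN uses sequence number 44684; first data byte = ISN + 1 = 44685.
Segment 1: SEQ = 44685, len = 890 B, covers [44685, 45574]
Segment 2: SEQ = 45575, len = 1393 B, covers [45575, 46967]
Segment 3: SEQ = 46968, len = 546 B, covers [46968, 47513]
Segment 4: SEQ = 47514, len = 924 B, covers [47514, 48437] [LOST]
In-order data received: bytes [44685, 47513] (segments 1..3).
Segment 4 missing -> gap begins at byte 47514.
Cumulative ACK = next expected in-order byte = 44685 + 890 + 1393 + 546 = 47514

47514


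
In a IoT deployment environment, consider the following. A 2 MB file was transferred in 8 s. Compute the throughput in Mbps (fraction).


Given: file = 2 MB, time = 8 s
File in Mb = 2 * 8 = 16 Mb
Throughput = 16 / 8 Mbps
Throughput = 2 Mbps

2


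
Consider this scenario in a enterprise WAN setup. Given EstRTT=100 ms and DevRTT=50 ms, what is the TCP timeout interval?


Given: EstRTT = 100 ms, DevRTT = 50 ms
Timeout = EstRTT + 4 * DevRTT
4 * DevRTT = 4 * 50 = 200
Timeout = 100 + 200 = 300 ms

300


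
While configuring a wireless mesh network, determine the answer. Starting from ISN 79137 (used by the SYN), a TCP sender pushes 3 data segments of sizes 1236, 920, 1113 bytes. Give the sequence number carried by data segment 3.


The SYN occupies sequence number ISN = 79137, so the first data byte is ISN + 1 = 79138.
SEQ of data segment i = (ISN + 1) + sum of payload sizes of segments 1..i-1.
Segment 1: SEQ = 79138, payload = 1236 bytes
Segment 2: SEQ = 80374, payload = 920 bytes
Segment 3: SEQ = 81294, payload = 1113 bytes
SEQ of segment 3 = 79138 + 1236 + 920 = 81294

81294


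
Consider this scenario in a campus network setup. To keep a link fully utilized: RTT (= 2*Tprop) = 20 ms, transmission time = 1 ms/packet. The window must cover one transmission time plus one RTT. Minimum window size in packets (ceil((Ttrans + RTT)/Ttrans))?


Given: Ttrans = 1 ms, RTT = 20 ms (= 2 * Tprop, Tprop = 10 ms)
Time until first ACK returns = Ttrans + RTT = 1 + 20 = 21 ms
Need W * Ttrans >= Ttrans + RTT  ->  W >= (Ttrans + RTT) / Ttrans
(Ttrans + RTT) / Ttrans = 21 / 1 = 21
W_min = ceil(21) = 21

21


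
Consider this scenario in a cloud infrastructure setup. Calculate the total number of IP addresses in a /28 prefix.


Given: CIDR prefix /28
Host bits = 32 - 28 = 4
Total addresses = 2^4 = 16

16


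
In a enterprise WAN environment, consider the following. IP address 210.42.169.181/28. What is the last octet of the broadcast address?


Given: IP = 210.42.169.181, prefix = /28
Host bits = 32 - 28 = 4
Network last octet = 181 AND mask = 176
Host part size = 2^4 - 1 = 15
Broadcast last octet = 176 OR 15 = 191

191


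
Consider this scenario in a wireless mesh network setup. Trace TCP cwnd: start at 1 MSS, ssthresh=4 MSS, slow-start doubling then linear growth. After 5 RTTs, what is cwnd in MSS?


RTT 0: cwnd = 1 MSS (initial)
RTT 1: cwnd = 2 MSS (slow start, doubled)
RTT 2: cwnd = 4 MSS (slow start, doubled)
RTT 3: cwnd = 5 MSS (congestion avoidance, +1)
RTT 4: cwnd = 6 MSS (congestion avoidance, +1)
RTT 5: cwnd = 7 MSS (congestion avoidance, +1)

7


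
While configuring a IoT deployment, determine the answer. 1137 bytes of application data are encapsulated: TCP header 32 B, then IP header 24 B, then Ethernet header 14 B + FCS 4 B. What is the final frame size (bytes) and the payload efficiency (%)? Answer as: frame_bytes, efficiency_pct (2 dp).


TCP segment = 1137 + 32 = 1169 B
IP packet = 1169 + 24 = 1193 B
Ethernet frame = 1193 + 14 + 4 = 1211 B
Efficiency = app / frame = 1137 / 1211 = 0.938893 = 93.8893% -> 93.89% (2 dp)

1211, 93.89


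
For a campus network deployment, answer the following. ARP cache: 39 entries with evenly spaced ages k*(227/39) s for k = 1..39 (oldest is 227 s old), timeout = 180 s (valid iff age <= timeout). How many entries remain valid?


Ages are k * 227/39 s for k = 1..39 (spacing = 5.8205 s).
Entry k is valid iff k * 227/39 <= 180 iff k <= 39 * 180 / 227 = 30.9251
n_valid = floor(30.9251) = 30
(n_stale = 39 - 30 = 9)

30


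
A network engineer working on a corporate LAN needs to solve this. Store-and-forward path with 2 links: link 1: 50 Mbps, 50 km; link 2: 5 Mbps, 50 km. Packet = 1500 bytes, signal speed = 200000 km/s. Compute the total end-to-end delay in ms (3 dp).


Packet = 1500 bytes = 12000 bits. Store-and-forward: sum (t_trans + t_prop) per link.
Link 1: t_trans = 12000/(50*10^6) s = 0.2400 ms; t_prop = 50/200000 s = 0.2500 ms; subtotal = 0.4900 ms
Link 2: t_trans = 12000/(5*10^6) s = 2.4000 ms; t_prop = 50/200000 s = 0.2500 ms; subtotal = 2.6500 ms
End-to-end = 0.4900 + 2.6500 = 3.1400 ms -> 3.140 ms (3 dp)

3.140


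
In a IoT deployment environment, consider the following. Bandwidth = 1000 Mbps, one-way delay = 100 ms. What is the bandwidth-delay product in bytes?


Given: bandwidth = 1000 Mbps, delay = 100 ms
BDP in bits = 1000 * 10^6 * 100 / 1000
BDP in bits = 100000000
BDP in bytes = 100000000 / 8 = 12500000

12500000


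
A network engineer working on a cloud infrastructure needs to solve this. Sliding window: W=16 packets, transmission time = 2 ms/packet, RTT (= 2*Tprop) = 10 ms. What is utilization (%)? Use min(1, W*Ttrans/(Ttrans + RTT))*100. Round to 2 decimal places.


Given: W = 16, Ttrans = 2 ms, RTT = 10 ms (= 2 * Tprop, Tprop = 5 ms)
Cycle time = Ttrans + RTT = 2 + 10 = 12 ms (first packet sent until its ACK returns)
W * Ttrans = 16 * 2 = 32 ms of sending per cycle
W * Ttrans / (Ttrans + RTT) = 32 / 12 = 2.666667
U = min(1, 2.666667) = 1.000000
U% = 100.00%

100.00


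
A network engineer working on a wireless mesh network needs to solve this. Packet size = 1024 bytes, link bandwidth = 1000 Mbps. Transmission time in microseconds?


Given: packet = 1024 bytes, bandwidth = 1000 Mbps
Packet in bits = 1024 * 8 = 8192 bits
Bandwidth = 1000 * 10^6 = 1000000000 bps
Time = 8192 / 1000000000 seconds
Time in us = 8192 * 10^6 / 1000000000 = 8.192

8.192


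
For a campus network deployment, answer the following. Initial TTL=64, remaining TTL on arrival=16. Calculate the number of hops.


Given: initial TTL = 64, received TTL = 16
Hops = initial TTL - received TTL
Hops = 64 - 16 = 48

48


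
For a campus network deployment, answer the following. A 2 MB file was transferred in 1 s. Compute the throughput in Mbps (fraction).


Given: file = 2 MB, time = 1 s
File in Mb = 2 * 8 = 16 Mb
Throughput = 16 / 1 Mbps
Throughput = 16 Mbps

16


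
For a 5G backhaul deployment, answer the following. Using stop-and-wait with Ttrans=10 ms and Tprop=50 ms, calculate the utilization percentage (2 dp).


Given: Ttrans = 10 ms, Tprop = 50 ms
RTT = 2 * Tprop = 2 * 50 = 100 ms
U = Ttrans / (Ttrans + RTT)
U = 10 / (10 + 100)
U = 10 / 110 = 0.090909
U% = 9.09%

9.09


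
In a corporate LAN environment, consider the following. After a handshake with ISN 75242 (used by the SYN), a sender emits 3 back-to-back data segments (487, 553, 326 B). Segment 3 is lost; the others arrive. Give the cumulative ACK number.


SYN uses sequence number 75242; first data byte = ISN + 1 = 75243.
Segment 1: SEQ = 75243, len = 487 B, covers [75243, 75729]
Segment 2: SEQ = 75730, len = 553 B, covers [75730, 76282]
Segment 3: SEQ = 76283, len = 326 B, covers [76283, 76608] [LOST]
In-order data received: bytes [75243, 76282] (segments 1..2).
Segment 3 missing -> gap begins at byte 76283.
Cumulative ACK = next expected in-order byte = 75243 + 487 + 553 = 76283

76283


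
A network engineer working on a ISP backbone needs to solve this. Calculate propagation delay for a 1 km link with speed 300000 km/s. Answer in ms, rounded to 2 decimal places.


Given: distance = 1 km, speed = 300000 km/s
Delay = distance / speed = 1 / 300000 seconds
Delay in ms = 1 * 1000 / 300000
Delay = 0.0033 ms
Rounded to 2 dp = 0.00 ms

0.00


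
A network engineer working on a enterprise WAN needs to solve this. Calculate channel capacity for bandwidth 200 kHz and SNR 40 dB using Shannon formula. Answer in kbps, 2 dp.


Given: B = 200 kHz, SNR = 40 dB
SNR linear = 10^(40/10) = 10000
1 + SNR = 10001
log2(10001) = 13.2878566418
C = 200 * 1000 * 13.2878566418 = 2657571.3284 bps
C = 2657.571328 kbps -> 2657.57 kbps (2 dp)

2657.57


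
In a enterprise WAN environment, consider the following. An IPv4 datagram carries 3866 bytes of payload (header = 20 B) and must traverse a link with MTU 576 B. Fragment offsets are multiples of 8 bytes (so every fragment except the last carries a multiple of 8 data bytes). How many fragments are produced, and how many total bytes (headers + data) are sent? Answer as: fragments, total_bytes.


Max data per non-final fragment = floor((MTU - header)/8)*8 = floor((576 - 20)/8)*8 = floor(556/8)*8 = 552 B
Final fragment needs no 8-byte alignment: it can carry up to MTU - header = 556 B
Non-final fragments needed = ceil((payload - 556) / 552) = ceil(3310/552) = ceil(5.9964) = 6
Number of fragments = 6 + 1 = 7
Fragment sizes (data): 6 * 552 B + 554 B (last, 554 <= 556 OK)
Total bytes sent = payload + n_frags * header = 3866 + 7*20 = 3866 + 140 = 4006 B

7, 4006


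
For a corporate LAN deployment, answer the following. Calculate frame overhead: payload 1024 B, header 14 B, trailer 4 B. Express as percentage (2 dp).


Given: payload = 1024 B, header = 14 B, trailer = 4 B
Overhead bytes = header + trailer = 14 + 4 = 18
Total frame = payload + overhead = 1024 + 18 = 1042
Overhead % = 18 / 1042 * 100 = 1.7274% -> 1.73% (2 dp)

1.73


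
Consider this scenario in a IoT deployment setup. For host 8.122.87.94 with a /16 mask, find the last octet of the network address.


Given: IP = 8.122.87.94, prefix = /16
Subnet mask = 255.255.0.0
Last octet of IP: 94
Last octet of mask: 0
Network last octet = 94 AND 0 = 0

0


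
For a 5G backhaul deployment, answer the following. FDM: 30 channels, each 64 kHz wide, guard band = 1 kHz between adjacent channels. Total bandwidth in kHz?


Given: 30 channels, 64 kHz each, guard = 1 kHz
Channel bandwidth = 30 * 64 = 1920 kHz
Guard bands = 29 gaps * 1 kHz = 29 kHz
Total = 1920 + 29 = 1949 kHz

1949


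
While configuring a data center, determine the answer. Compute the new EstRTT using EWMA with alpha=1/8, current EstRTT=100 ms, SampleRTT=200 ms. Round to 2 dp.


Given: EstRTT = 100 ms, SampleRTT = 200 ms, alpha = 1/8
New EstRTT = (1 - alpha) * EstRTT + alpha * SampleRTT
(7/8) * 100 = 87.5
(1/8) * 200 = 25
New EstRTT = 87.5 + 25 = 112.5 ms -> 112.50 ms (2 dp)

112.50


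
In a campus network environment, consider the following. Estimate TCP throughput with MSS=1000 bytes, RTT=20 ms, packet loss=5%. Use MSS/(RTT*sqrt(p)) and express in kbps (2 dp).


Given: MSS = 1000 bytes, RTT = 20 ms, loss = 5%
RTT in seconds = 20 / 1000 = 0.02
Loss rate = 5% = 0.05
sqrt(loss) = sqrt(0.05) = 0.223606797750
Throughput (bytes/s) = 1000 / (0.02 * 0.223606797750) = 223606.7977
Throughput (kbps) = 223606.7977 * 8 / 1000 = 1788.854382 -> 1788.85 kbps (2 dp)

1788.85


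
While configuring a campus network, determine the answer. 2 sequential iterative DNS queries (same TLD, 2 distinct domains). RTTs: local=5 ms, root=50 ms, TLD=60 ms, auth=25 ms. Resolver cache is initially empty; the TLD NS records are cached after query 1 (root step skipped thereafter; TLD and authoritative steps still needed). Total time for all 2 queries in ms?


Lookup 1 (cold cache): local + root + TLD + auth = 5 + 50 + 60 + 25 = 140 ms
Lookups 2..2 (TLD NS cached -> skip root; new domain -> still ask TLD and auth): local + TLD + auth = 5 + 60 + 25 = 90 ms each
Remaining 1 lookups: 1 * 90 = 90 ms
Total = 140 + 90 = 230 ms

230


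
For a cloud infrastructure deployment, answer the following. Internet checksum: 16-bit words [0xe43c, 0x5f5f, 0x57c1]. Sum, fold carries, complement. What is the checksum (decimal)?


Given words: [0xe43c, 0x5f5f, 0x57c1]
Step 1: Sum all words
Raw sum = 58428 + 24415 + 22465 = 105308
Step 2: Fold carry: (39772 + 1) = 39773
One's complement = ~39773 & 0xFFFF = 25762

25762


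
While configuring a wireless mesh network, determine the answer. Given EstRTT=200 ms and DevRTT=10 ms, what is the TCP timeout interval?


Given: EstRTT = 200 ms, DevRTT = 10 ms
Timeout = EstRTT + 4 * DevRTT
4 * DevRTT = 4 * 10 = 40
Timeout = 200 + 40 = 240 ms

240


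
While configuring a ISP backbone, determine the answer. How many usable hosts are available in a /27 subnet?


Given: subnet mask /27
Host bits = 32 - 27 = 5
Total addresses = 2^5 = 32
Usable hosts = 32 - 2 (network + broadcast) = 30

30


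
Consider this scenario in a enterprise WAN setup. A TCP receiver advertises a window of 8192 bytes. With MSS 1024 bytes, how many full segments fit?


Given: RWND = 8192 bytes, MSS = 1024 bytes
Full segments = floor(RWND / MSS)
Full segments = floor(8192 / 1024)
Full segments = floor(8.0) = 8

8


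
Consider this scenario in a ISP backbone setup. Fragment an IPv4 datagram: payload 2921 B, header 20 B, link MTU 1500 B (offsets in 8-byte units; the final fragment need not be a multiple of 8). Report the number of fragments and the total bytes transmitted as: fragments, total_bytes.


Max data per non-final fragment = floor((MTU - header)/8)*8 = floor((1500 - 20)/8)*8 = floor(1480/8)*8 = 1480 B
Final fragment needs no 8-byte alignment: it can carry up to MTU - header = 1480 B
Non-final fragments needed = ceil((payload - 1480) / 1480) = ceil(1441/1480) = ceil(0.9736) = 1
Number of fragments = 1 + 1 = 2
Fragment sizes (data): 1 * 1480 B + 1441 B (last, 1441 <= 1480 OK)
Total bytes sent = payload + n_frags * header = 2921 + 2*20 = 2921 + 40 = 2961 B

2, 2961


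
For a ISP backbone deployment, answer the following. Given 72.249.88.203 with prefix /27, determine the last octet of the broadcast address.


Given: IP = 72.249.88.203, prefix = /27
Host bits = 32 - 27 = 5
Network last octet = 203 AND mask = 192
Host part size = 2^5 - 1 = 31
Broadcast last octet = 192 OR 31 = 223

223


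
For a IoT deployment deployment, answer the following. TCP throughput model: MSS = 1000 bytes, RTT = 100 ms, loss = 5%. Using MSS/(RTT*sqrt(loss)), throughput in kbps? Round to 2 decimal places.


Given: MSS = 1000 bytes, RTT = 100 ms, loss = 5%
RTT in seconds = 100 / 1000 = 0.1
Loss rate = 5% = 0.05
sqrt(loss) = sqrt(0.05) = 0.223606797750
Throughput (bytes/s) = 1000 / (0.1 * 0.223606797750) = 44721.3595
Throughput (kbps) = 44721.3595 * 8 / 1000 = 357.770876 -> 357.77 kbps (2 dp)

357.77


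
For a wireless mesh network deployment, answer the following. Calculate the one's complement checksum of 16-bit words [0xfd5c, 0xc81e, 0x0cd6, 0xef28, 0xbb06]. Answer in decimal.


Given words: [0xfd5c, 0xc81e, 0x0cd6, 0xef28, 0xbb06]
Step 1: Sum all words
Raw sum = 64860 + 51230 + 3286 + 61224 + 47878 = 228478
Step 2: Fold carry: (31870 + 3) = 31873
One's complement = ~31873 & 0xFFFF = 33662

33662


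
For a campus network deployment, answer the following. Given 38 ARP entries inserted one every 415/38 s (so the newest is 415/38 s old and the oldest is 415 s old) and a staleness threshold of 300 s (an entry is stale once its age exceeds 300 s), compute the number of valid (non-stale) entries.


Ages are k * 415/38 s for k = 1..38 (spacing = 10.9211 s).
Entry k is valid iff k * 415/38 <= 300 iff k <= 38 * 300 / 415 = 27.4699
n_valid = floor(27.4699) = 27
(n_stale = 38 - 27 = 11)

27


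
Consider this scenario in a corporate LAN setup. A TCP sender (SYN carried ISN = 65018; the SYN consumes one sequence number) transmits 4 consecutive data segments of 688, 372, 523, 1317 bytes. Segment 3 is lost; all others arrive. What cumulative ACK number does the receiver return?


SYN uses sequence number 65018; first data byte = ISN + 1 = 65019.
Segment 1: SEQ = 65019, len = 688 B, covers [65019, 65706]
Segment 2: SEQ = 65707, len = 372 B, covers [65707, 66078]
Segment 3: SEQ = 66079, len = 523 B, covers [66079, 66601] [LOST]
Segment 4: SEQ = 66602, len = 1317 B, covers [66602, 67918]
In-order data received: bytes [65019, 66078] (segments 1..2).
Segment 3 missing -> gap begins at byte 66079; later segments buffered out of order.
Cumulative ACK = next expected in-order byte = 65019 + 688 + 372 = 66079

66079


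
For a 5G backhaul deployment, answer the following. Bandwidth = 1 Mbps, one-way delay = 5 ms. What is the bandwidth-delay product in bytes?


Given: bandwidth = 1 Mbps, delay = 5 ms
BDP in bits = 1 * 10^6 * 5 / 1000
BDP in bits = 5000
BDP in bytes = 5000 / 8 = 625

625


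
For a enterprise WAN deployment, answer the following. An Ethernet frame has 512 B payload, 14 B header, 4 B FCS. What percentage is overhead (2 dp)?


Given: payload = 512 B, header = 14 B, trailer = 4 B
Overhead bytes = header + trailer = 14 + 4 = 18
Total frame = payload + overhead = 512 + 18 = 530
Overhead % = 18 / 530 * 100 = 3.3962% -> 3.40% (2 dp)

3.40


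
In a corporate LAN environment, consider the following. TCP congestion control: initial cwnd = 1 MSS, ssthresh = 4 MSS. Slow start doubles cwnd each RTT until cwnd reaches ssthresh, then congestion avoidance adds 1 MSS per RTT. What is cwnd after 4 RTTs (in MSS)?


RTT 0: cwnd = 1 MSS (initial)
RTT 1: cwnd = 2 MSS (slow start, doubled)
RTT 2: cwnd = 4 MSS (slow start, doubled)
RTT 3: cwnd = 5 MSS (congestion avoidance, +1)
RTT 4: cwnd = 6 MSS (congestion avoidance, +1)

6


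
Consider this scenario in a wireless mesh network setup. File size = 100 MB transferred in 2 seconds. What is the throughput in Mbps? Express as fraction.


Given: file = 100 MB, time = 2 s
File in Mb = 100 * 8 = 800 Mb
Throughput = 800 / 2 Mbps
Throughput = 400 Mbps

400


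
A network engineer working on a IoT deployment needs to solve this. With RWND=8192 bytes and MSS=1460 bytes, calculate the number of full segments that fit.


Given: RWND = 8192 bytes, MSS = 1460 bytes
Full segments = floor(RWND / MSS)
Full segments = floor(8192 / 1460)
Full segments = floor(5.611) = 5

5


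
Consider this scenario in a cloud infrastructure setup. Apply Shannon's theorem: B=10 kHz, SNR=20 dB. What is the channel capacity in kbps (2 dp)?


Given: B = 10 kHz, SNR = 20 dB
SNR linear = 10^(20/10) = 100
1 + SNR = 101
log2(101) = 6.6582114828
C = 10 * 1000 * 6.6582114828 = 66582.1148 bps
C = 66.582115 kbps -> 66.58 kbps (2 dp)

66.58


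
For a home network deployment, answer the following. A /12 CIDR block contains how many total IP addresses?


Given: CIDR prefix /12
Host bits = 32 - 12 = 20
Total addresses = 2^20 = 1048576

1048576


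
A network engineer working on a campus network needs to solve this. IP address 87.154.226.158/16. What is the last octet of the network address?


Given: IP = 87.154.226.158, prefix = /16
Subnet mask = 255.255.0.0
Last octet of IP: 158
Last octet of mask: 0
Network last octet = 158 AND 0 = 0

0


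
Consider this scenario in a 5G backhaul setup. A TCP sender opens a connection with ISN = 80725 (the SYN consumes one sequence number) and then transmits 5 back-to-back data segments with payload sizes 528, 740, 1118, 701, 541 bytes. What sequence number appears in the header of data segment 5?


The SYN occupies sequence number ISN = 80725, so the first data byte is ISN + 1 = 80726.
SEQ of data segment i = (ISN + 1) + sum of payload sizes of segments 1..i-1.
Segment 1: SEQ = 80726, payload = 528 bytes
Segment 2: SEQ = 81254, payload = 740 bytes
Segment 3: SEQ = 81994, payload = 1118 bytes
Segment 4: SEQ = 83112, payload = 701 bytes
Segment 5: SEQ = 83813, payload = 541 bytes
SEQ of segment 5 = 80726 + 528 + 740 + 1118 + 701 = 83813

83813


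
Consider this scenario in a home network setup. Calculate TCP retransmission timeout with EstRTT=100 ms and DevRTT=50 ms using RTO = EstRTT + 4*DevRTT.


Given: EstRTT = 100 ms, DevRTT = 50 ms
Timeout = EstRTT + 4 * DevRTT
4 * DevRTT = 4 * 50 = 200
Timeout = 100 + 200 = 300 ms

300


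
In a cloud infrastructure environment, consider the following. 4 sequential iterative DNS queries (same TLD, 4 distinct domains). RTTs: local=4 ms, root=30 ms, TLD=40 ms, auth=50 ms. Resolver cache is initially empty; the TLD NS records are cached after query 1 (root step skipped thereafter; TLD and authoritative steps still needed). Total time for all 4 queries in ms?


Lookup 1 (cold cache): local + root + TLD + auth = 4 + 30 + 40 + 50 = 124 ms
Lookups 2..4 (TLD NS cached -> skip root; new domain -> still ask TLD and auth): local + TLD + auth = 4 + 40 + 50 = 94 ms each
Remaining 3 lookups: 3 * 94 = 282 ms
Total = 124 + 282 = 406 ms

406


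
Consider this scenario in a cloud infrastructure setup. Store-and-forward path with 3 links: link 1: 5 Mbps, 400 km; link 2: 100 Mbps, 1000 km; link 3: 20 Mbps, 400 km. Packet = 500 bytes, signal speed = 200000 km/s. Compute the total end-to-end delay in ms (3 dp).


Packet = 500 bytes = 4000 bits. Store-and-forward: sum (t_trans + t_prop) per link.
Link 1: t_trans = 4000/(5*10^6) s = 0.8000 ms; t_prop = 400/200000 s = 2.0000 ms; subtotal = 2.8000 ms
Link 2: t_trans = 4000/(100*10^6) s = 0.0400 ms; t_prop = 1000/200000 s = 5.0000 ms; subtotal = 5.0400 ms
Link 3: t_trans = 4000/(20*10^6) s = 0.2000 ms; t_prop = 400/200000 s = 2.0000 ms; subtotal = 2.2000 ms
End-to-end = 2.8000 + 5.0400 + 2.2000 = 10.0400 ms -> 10.040 ms (3 dp)

10.040


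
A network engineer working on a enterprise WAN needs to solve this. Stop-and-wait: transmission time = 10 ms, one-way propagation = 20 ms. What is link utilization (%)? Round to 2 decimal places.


Given: Ttrans = 10 ms, Tprop = 20 ms
RTT = 2 * Tprop = 2 * 20 = 40 ms
U = Ttrans / (Ttrans + RTT)
U = 10 / (10 + 40)
U = 10 / 50 = 0.2
U% = 20.00%

20.00


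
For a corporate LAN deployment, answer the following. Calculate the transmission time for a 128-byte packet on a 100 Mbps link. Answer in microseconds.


Given: packet = 128 bytes, bandwidth = 100 Mbps
Packet in bits = 128 * 8 = 1024 bits
Bandwidth = 100 * 10^6 = 100000000 bps
Time = 1024 / 100000000 seconds
Time in us = 1024 * 10^6 / 100000000 = 10.24

10.24


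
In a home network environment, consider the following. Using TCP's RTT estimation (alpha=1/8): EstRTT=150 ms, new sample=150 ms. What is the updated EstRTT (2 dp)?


Given: EstRTT = 150 ms, SampleRTT = 150 ms, alpha = 1/8
New EstRTT = (1 - alpha) * EstRTT + alpha * SampleRTT
(7/8) * 150 = 131.25
(1/8) * 150 = 18.75
New EstRTT = 131.25 + 18.75 = 150 ms -> 150.00 ms (2 dp)

150.00


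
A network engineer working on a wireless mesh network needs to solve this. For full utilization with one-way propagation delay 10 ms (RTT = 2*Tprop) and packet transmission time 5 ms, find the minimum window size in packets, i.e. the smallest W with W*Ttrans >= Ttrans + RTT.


Given: Ttrans = 5 ms, RTT = 20 ms (= 2 * Tprop, Tprop = 10 ms)
Time until first ACK returns = Ttrans + RTT = 5 + 20 = 25 ms
Need W * Ttrans >= Ttrans + RTT  ->  W >= (Ttrans + RTT) / Ttrans
(Ttrans + RTT) / Ttrans = 25 / 5 = 5
W_min = ceil(5) = 5

5
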